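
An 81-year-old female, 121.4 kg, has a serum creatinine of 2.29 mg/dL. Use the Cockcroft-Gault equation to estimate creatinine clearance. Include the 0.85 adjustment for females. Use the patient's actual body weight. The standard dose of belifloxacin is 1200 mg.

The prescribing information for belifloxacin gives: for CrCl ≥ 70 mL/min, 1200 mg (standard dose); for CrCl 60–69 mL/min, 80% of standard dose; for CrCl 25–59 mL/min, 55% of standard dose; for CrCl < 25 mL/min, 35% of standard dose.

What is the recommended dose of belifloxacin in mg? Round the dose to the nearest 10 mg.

660 mg

CrCl = (140 − 81) × 121.4 / (72 × 2.29) × 0.85 = 7162.6 / 164.88 × 0.85 ≈ 36.9 mL/min
CrCl ≈ 37 mL/min → bracket 25–59 mL/min.
55% of 1200 mg = 660 mg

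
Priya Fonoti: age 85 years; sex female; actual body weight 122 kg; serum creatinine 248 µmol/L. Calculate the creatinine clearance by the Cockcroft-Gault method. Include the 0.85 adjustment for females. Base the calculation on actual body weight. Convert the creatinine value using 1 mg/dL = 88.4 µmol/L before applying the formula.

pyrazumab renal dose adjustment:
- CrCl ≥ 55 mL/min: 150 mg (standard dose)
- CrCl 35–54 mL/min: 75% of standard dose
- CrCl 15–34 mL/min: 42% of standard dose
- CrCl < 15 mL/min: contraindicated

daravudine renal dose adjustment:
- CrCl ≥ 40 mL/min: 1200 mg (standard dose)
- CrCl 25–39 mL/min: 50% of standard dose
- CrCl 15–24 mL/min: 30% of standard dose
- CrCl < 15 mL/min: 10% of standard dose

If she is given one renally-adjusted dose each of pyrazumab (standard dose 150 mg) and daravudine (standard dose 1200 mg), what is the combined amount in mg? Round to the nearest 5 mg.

SCr = 248 / 88.4 = 2.805 mg/dL
CrCl = (140 − 85) × 122 / (72 × 2.805) × 0.85 = 6710.0 / 201.96 × 0.85 ≈ 28.2 mL/min
CrCl ≈ 28 mL/min.
pyrazumab: 15–34 mL/min → 42% of 150 mg = 63 mg.
daravudine: 25–39 mL/min → 50% of 1200 mg = 600 mg.
Total = 63 + 600 = 663 mg.

665 mg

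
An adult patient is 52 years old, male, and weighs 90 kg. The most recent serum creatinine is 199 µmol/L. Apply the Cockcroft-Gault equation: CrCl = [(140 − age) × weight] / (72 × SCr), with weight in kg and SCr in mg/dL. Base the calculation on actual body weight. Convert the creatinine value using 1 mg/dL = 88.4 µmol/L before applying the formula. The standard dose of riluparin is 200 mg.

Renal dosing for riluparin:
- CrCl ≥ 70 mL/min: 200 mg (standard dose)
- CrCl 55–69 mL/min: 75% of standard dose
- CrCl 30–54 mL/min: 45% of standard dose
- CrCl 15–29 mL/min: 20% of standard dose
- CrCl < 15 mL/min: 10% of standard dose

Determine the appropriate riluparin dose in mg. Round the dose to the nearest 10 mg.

90 mg

SCr = 199 / 88.4 = 2.251 mg/dL
CrCl = (140 − 52) × 90 / (72 × 2.251) = 7920.0 / 162.07 ≈ 48.9 mL/min
CrCl ≈ 49 mL/min → bracket 30–54 mL/min.
45% of 200 mg = 90 mg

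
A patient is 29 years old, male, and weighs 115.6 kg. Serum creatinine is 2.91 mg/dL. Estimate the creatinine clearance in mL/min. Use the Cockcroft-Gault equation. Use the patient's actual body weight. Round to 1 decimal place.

CrCl = (140 − 29) × 115.6 / (72 × 2.91) = 12831.6 / 209.52 ≈ 61.2 mL/min

61.2 mL/min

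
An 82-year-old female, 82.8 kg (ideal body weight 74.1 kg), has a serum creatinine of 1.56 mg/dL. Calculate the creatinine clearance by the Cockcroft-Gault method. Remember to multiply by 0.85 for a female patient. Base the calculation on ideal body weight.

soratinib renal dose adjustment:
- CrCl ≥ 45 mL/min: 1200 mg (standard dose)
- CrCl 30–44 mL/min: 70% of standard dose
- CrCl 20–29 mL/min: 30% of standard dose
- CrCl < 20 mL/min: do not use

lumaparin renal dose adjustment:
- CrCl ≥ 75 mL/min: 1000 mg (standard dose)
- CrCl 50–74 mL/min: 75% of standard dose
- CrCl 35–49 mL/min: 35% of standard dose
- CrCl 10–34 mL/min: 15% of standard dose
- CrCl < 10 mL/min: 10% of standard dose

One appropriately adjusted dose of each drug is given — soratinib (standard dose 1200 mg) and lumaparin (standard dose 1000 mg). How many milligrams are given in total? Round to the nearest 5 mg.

CrCl = (140 − 82) × 74.1 / (72 × 1.56) × 0.85 = 4297.8 / 112.32 × 0.85 ≈ 32.5 mL/min
CrCl ≈ 33 mL/min.
soratinib: 30–44 mL/min → 70% of 1200 mg = 840 mg.
lumaparin: 10–34 mL/min → 15% of 1000 mg = 150 mg.
Total = 840 + 150 = 990 mg.

990 mg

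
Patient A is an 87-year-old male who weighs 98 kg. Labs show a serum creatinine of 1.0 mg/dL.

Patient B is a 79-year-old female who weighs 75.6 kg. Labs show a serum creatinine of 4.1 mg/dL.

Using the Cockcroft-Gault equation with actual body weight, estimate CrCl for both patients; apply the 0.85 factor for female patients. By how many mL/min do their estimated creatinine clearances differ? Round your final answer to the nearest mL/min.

59 mL/min

Patient A: CrCl = (140 − 87) × 98 / (72 × 1) = 5194.0 / 72.00 ≈ 72.1 mL/min
Patient B: CrCl = (140 − 79) × 75.6 / (72 × 4.1) × 0.85 = 4611.6 / 295.20 × 0.85 ≈ 13.3 mL/min
|72.1 − 13.3| = 58.8 mL/min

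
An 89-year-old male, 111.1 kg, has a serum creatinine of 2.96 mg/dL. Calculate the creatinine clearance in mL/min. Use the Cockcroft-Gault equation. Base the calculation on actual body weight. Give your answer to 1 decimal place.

CrCl = (140 − 89) × 111.1 / (72 × 2.96) = 5666.1 / 213.12 ≈ 26.6 mL/min

26.6 mL/min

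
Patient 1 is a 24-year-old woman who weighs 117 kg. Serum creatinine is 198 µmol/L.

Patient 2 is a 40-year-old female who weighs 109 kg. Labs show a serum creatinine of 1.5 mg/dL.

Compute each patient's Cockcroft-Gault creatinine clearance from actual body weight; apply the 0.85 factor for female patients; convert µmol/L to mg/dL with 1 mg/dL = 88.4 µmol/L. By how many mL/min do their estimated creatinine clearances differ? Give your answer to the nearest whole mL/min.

14 mL/min

Patient 1: SCr = 198 / 88.4 = 2.24 mg/dL
Patient 1: CrCl = (140 − 24) × 117 / (72 × 2.24) × 0.85 = 13572.0 / 161.28 × 0.85 ≈ 71.5 mL/min
Patient 2: CrCl = (140 − 40) × 109 / (72 × 1.5) × 0.85 = 10900.0 / 108.00 × 0.85 ≈ 85.8 mL/min
|71.5 − 85.8| = 14.3 mL/min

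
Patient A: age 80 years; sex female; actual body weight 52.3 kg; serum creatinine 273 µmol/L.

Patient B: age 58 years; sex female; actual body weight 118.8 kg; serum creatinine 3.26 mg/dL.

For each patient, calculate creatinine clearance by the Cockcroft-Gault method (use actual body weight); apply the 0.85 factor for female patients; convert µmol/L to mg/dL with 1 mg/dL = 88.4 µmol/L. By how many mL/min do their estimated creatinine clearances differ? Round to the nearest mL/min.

23 mL/min

Patient A: SCr = 273 / 88.4 = 3.088 mg/dL
Patient A: CrCl = (140 − 80) × 52.3 / (72 × 3.088) × 0.85 = 3138.0 / 222.34 × 0.85 ≈ 12.0 mL/min
Patient B: CrCl = (140 − 58) × 118.8 / (72 × 3.26) × 0.85 = 9741.6 / 234.72 × 0.85 ≈ 35.3 mL/min
|12.0 − 35.3| = 23.3 mL/min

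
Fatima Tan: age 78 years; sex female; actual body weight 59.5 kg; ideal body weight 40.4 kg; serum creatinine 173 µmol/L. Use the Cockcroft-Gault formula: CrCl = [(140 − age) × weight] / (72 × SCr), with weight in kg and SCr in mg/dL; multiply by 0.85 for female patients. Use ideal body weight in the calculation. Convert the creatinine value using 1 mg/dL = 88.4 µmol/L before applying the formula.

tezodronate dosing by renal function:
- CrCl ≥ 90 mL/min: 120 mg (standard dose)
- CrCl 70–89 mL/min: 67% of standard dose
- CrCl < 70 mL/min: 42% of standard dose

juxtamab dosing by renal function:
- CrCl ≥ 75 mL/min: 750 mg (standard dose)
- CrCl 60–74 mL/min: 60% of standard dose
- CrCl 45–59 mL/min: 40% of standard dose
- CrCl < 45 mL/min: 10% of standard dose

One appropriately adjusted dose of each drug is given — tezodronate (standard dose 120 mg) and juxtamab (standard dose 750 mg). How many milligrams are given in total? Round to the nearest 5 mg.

125 mg

SCr = 173 / 88.4 = 1.957 mg/dL
CrCl = (140 − 78) × 40.4 / (72 × 1.957) × 0.85 = 2504.8 / 140.90 × 0.85 ≈ 15.1 mL/min
CrCl ≈ 15 mL/min.
tezodronate: < 70 mL/min → 42% of 120 mg = 50.4 mg.
juxtamab: < 45 mL/min → 10% of 750 mg = 75 mg.
Total = 50.4 + 75 = 125.4 mg.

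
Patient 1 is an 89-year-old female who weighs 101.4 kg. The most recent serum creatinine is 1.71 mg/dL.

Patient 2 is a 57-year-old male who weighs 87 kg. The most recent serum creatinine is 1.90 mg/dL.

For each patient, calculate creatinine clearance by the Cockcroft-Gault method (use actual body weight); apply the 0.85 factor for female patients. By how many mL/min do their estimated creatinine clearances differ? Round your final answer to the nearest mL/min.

17 mL/min

Patient 1: CrCl = (140 − 89) × 101.4 / (72 × 1.71) × 0.85 = 5171.4 / 123.12 × 0.85 ≈ 35.7 mL/min
Patient 2: CrCl = (140 − 57) × 87 / (72 × 1.9) = 7221.0 / 136.80 ≈ 52.8 mL/min
|35.7 − 52.8| = 17.1 mL/min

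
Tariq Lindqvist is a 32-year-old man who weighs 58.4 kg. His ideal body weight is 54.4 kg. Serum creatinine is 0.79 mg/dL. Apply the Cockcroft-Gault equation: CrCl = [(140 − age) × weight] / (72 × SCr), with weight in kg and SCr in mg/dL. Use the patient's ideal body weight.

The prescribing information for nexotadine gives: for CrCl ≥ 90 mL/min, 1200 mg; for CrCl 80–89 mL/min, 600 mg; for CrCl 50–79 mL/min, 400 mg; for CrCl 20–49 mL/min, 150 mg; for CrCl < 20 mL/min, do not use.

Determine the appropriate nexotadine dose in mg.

CrCl = (140 − 32) × 54.4 / (72 × 0.79) = 5875.2 / 56.88 ≈ 103.3 mL/min
CrCl ≈ 103 mL/min → bracket ≥ 90 mL/min.
Dose for this bracket: 1200 mg.

1200 mg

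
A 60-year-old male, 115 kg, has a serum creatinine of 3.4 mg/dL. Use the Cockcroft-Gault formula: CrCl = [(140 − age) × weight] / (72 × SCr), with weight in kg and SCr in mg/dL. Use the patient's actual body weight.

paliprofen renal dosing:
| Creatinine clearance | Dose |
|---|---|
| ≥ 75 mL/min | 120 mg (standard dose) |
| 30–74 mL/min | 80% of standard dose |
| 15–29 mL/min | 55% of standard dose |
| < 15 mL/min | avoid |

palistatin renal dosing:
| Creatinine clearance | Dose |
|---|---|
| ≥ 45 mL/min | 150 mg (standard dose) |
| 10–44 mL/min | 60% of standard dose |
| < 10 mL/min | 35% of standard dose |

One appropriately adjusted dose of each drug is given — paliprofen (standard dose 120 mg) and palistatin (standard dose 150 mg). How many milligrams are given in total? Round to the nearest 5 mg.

CrCl = (140 − 60) × 115 / (72 × 3.4) = 9200.0 / 244.80 ≈ 37.6 mL/min
CrCl ≈ 38 mL/min.
paliprofen: 30–74 mL/min → 80% of 120 mg = 96 mg.
palistatin: 10–44 mL/min → 60% of 150 mg = 90 mg.
Total = 96 + 90 = 186 mg.

185 mg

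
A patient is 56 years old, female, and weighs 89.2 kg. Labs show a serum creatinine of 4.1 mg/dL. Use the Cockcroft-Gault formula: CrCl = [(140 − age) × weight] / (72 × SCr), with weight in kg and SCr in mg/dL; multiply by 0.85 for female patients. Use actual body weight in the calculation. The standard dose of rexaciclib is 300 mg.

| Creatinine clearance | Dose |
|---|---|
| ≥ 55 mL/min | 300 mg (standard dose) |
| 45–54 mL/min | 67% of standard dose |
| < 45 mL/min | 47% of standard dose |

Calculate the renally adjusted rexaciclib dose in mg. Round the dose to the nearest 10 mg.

140 mg

CrCl = (140 − 56) × 89.2 / (72 × 4.1) × 0.85 = 7492.8 / 295.20 × 0.85 ≈ 21.6 mL/min
CrCl ≈ 22 mL/min → bracket < 45 mL/min.
47% of 300 mg = 141 mg → 140 mg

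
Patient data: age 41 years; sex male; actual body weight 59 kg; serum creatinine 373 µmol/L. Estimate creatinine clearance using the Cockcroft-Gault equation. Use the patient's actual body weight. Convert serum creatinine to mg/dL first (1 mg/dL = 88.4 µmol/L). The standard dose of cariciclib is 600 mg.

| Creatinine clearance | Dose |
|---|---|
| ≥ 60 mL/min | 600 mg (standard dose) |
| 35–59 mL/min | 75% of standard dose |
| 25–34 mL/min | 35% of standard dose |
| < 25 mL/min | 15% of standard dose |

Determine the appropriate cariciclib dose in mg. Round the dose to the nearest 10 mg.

SCr = 373 / 88.4 = 4.219 mg/dL
CrCl = (140 − 41) × 59 / (72 × 4.219) = 5841.0 / 303.77 ≈ 19.2 mL/min
CrCl ≈ 19 mL/min → bracket < 25 mL/min.
15% of 600 mg = 90 mg

90 mg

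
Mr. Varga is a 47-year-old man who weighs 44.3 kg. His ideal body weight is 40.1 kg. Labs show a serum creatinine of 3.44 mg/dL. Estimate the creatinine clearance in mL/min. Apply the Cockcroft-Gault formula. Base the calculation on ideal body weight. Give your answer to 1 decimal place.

15.1 mL/min

CrCl = (140 − 47) × 40.1 / (72 × 3.44) = 3729.3 / 247.68 ≈ 15.1 mL/min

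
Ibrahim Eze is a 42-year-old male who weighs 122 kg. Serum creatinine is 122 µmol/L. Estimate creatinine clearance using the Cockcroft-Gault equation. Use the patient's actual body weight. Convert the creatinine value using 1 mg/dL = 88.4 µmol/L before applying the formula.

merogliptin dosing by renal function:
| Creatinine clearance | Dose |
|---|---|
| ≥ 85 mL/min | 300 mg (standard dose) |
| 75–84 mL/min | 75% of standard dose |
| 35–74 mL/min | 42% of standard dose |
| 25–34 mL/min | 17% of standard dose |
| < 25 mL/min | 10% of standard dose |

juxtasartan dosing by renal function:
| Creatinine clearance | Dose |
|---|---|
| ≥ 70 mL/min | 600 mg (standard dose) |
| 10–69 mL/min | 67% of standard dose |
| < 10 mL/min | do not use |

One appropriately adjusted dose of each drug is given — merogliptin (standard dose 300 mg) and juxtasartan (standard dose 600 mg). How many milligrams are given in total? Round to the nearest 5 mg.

SCr = 122 / 88.4 = 1.38 mg/dL
CrCl = (140 − 42) × 122 / (72 × 1.38) = 11956.0 / 99.36 ≈ 120.3 mL/min
CrCl ≈ 120 mL/min.
merogliptin: ≥ 85 mL/min → 100% of 300 mg = 300 mg.
juxtasartan: ≥ 70 mL/min → 100% of 600 mg = 600 mg.
Total = 300 + 600 = 900 mg.

900 mg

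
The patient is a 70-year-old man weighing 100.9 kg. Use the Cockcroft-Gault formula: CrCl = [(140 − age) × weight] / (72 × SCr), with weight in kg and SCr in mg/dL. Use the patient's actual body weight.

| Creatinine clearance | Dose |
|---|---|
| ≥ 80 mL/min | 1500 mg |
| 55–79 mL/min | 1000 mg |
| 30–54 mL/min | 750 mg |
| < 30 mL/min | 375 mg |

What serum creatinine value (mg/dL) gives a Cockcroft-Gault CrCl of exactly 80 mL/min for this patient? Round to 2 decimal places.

Standard dose requires CrCl ≥ 80 mL/min.
Set (140 − 70) × 100.9 / (72 × SCr) = 80
SCr = (140 − 70) × 100.9 / (72 × 80) = 1.226 mg/dL

1.23 mg/dL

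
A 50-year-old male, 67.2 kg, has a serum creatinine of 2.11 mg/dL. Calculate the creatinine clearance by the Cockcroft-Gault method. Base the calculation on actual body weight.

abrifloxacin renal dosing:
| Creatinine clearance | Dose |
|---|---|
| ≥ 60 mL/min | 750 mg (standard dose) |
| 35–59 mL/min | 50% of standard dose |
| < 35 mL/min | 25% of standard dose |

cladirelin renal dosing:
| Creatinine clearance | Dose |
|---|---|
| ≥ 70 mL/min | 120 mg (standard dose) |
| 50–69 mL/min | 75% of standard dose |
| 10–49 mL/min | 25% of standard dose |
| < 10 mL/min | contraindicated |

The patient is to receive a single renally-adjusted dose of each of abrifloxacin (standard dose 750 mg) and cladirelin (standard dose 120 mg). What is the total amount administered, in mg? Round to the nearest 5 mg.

CrCl = (140 − 50) × 67.2 / (72 × 2.11) = 6048.0 / 151.92 ≈ 39.8 mL/min
CrCl ≈ 40 mL/min.
abrifloxacin: 35–59 mL/min → 50% of 750 mg = 375 mg.
cladirelin: 10–49 mL/min → 25% of 120 mg = 30 mg.
Total = 375 + 30 = 405 mg.

405 mg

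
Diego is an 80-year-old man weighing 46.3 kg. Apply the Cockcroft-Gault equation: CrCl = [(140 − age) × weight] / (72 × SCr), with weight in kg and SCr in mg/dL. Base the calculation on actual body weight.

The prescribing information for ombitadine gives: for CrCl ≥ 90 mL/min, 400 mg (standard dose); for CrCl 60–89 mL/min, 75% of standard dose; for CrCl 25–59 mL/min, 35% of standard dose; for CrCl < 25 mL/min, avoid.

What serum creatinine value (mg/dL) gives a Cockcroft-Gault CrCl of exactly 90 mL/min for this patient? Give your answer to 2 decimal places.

0.43 mg/dL

Standard dose requires CrCl ≥ 90 mL/min.
Set (140 − 80) × 46.3 / (72 × SCr) = 90
SCr = (140 − 80) × 46.3 / (72 × 90) = 0.429 mg/dL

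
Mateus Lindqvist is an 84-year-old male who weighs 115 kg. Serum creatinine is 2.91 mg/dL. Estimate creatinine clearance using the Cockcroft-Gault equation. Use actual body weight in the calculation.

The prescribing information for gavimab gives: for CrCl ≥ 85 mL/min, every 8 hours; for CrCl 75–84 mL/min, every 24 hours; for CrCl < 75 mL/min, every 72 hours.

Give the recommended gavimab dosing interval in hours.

CrCl = (140 − 84) × 115 / (72 × 2.91) = 6440.0 / 209.52 ≈ 30.7 mL/min
CrCl ≈ 31 mL/min → bracket < 75 mL/min → every 72 hours.

every 72 hours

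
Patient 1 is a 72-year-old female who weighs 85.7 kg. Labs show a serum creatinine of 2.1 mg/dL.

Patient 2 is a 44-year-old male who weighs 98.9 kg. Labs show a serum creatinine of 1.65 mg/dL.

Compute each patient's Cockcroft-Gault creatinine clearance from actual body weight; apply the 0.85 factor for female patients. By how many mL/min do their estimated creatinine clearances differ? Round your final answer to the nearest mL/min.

Patient 1: CrCl = (140 − 72) × 85.7 / (72 × 2.1) × 0.85 = 5827.6 / 151.20 × 0.85 ≈ 32.8 mL/min
Patient 2: CrCl = (140 − 44) × 98.9 / (72 × 1.65) = 9494.4 / 118.80 ≈ 79.9 mL/min
|32.8 − 79.9| = 47.1 mL/min

47 mL/min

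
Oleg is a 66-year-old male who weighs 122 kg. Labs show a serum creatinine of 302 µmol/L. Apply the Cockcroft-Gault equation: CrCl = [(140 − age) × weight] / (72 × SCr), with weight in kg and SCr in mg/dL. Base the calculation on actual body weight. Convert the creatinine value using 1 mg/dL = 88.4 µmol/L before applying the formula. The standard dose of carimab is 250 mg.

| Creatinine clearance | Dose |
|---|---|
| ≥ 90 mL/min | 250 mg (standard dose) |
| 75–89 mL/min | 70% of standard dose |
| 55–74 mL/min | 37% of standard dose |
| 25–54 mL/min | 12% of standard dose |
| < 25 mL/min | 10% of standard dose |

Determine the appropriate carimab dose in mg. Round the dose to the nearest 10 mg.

SCr = 302 / 88.4 = 3.416 mg/dL
CrCl = (140 − 66) × 122 / (72 × 3.416) = 9028.0 / 245.95 ≈ 36.7 mL/min
CrCl ≈ 37 mL/min → bracket 25–54 mL/min.
12% of 250 mg = 30 mg

30 mg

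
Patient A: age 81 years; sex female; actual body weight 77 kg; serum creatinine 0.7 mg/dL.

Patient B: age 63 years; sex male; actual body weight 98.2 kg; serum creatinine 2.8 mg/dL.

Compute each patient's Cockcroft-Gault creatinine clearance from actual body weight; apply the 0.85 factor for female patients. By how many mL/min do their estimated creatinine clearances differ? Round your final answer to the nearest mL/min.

Patient A: CrCl = (140 − 81) × 77 / (72 × 0.7) × 0.85 = 4543.0 / 50.40 × 0.85 ≈ 76.6 mL/min
Patient B: CrCl = (140 − 63) × 98.2 / (72 × 2.8) = 7561.4 / 201.60 ≈ 37.5 mL/min
|76.6 − 37.5| = 39.1 mL/min

39 mL/min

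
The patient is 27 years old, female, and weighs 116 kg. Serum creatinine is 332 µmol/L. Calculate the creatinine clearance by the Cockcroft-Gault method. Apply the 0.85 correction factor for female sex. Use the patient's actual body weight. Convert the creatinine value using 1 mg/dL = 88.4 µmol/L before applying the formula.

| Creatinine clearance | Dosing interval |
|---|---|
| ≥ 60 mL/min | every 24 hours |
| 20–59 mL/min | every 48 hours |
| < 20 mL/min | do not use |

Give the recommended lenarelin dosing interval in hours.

every 48 hours

SCr = 332 / 88.4 = 3.756 mg/dL
CrCl = (140 − 27) × 116 / (72 × 3.756) × 0.85 = 13108.0 / 270.43 × 0.85 ≈ 41.2 mL/min
CrCl ≈ 41 mL/min → bracket 20–59 mL/min → every 48 hours.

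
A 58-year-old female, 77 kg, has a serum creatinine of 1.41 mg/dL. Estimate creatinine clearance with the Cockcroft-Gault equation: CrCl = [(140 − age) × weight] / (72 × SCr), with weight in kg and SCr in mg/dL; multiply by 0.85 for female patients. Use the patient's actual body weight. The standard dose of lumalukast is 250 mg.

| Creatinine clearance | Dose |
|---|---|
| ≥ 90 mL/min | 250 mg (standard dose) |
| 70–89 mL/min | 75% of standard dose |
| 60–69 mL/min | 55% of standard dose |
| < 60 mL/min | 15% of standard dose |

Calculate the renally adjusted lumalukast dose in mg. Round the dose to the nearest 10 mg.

40 mg

CrCl = (140 − 58) × 77 / (72 × 1.41) × 0.85 = 6314.0 / 101.52 × 0.85 ≈ 52.9 mL/min
CrCl ≈ 53 mL/min → bracket < 60 mL/min.
15% of 250 mg = 37.5 mg → 40 mg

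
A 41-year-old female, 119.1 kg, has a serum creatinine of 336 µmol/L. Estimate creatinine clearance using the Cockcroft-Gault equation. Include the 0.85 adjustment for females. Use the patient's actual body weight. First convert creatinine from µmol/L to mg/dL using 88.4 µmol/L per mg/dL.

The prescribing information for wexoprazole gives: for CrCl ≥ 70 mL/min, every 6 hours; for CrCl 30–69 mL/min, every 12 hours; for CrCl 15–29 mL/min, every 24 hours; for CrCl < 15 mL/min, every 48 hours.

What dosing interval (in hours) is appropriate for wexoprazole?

every 12 hours

SCr = 336 / 88.4 = 3.801 mg/dL
CrCl = (140 − 41) × 119.1 / (72 × 3.801) × 0.85 = 11790.9 / 273.67 × 0.85 ≈ 36.6 mL/min
CrCl ≈ 37 mL/min → bracket 30–69 mL/min → every 12 hours.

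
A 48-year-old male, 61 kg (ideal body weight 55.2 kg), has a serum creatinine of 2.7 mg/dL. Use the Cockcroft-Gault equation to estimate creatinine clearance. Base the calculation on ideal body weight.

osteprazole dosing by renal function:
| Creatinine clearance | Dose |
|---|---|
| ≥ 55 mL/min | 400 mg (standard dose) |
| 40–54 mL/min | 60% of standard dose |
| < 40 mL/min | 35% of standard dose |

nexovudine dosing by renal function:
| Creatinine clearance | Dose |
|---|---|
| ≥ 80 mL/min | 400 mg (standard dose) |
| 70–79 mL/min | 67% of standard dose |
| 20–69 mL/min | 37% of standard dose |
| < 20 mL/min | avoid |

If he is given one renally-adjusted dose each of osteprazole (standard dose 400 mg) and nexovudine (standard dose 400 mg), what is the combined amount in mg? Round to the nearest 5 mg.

CrCl = (140 − 48) × 55.2 / (72 × 2.7) = 5078.4 / 194.40 ≈ 26.1 mL/min
CrCl ≈ 26 mL/min.
osteprazole: < 40 mL/min → 35% of 400 mg = 140 mg.
nexovudine: 20–69 mL/min → 37% of 400 mg = 148 mg.
Total = 140 + 148 = 288 mg.

290 mg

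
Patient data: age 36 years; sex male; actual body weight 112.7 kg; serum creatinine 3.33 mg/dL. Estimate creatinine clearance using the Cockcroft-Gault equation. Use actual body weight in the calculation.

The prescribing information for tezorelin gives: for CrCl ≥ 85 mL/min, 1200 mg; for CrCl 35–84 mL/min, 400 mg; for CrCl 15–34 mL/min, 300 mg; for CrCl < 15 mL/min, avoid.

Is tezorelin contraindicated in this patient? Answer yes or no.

no

CrCl = (140 − 36) × 112.7 / (72 × 3.33) = 11720.8 / 239.76 ≈ 48.9 mL/min
CrCl ≈ 49 mL/min, which is ≥ 15 mL/min.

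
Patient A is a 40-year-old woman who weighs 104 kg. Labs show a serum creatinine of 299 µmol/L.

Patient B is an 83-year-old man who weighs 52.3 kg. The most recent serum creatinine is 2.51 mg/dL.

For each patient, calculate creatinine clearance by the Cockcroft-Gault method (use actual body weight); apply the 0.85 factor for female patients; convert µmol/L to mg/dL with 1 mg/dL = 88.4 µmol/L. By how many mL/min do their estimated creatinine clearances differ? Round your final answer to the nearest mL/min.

20 mL/min

Patient A: SCr = 299 / 88.4 = 3.382 mg/dL
Patient A: CrCl = (140 − 40) × 104 / (72 × 3.382) × 0.85 = 10400.0 / 243.50 × 0.85 ≈ 36.3 mL/min
Patient B: CrCl = (140 − 83) × 52.3 / (72 × 2.51) = 2981.1 / 180.72 ≈ 16.5 mL/min
|36.3 − 16.5| = 19.8 mL/min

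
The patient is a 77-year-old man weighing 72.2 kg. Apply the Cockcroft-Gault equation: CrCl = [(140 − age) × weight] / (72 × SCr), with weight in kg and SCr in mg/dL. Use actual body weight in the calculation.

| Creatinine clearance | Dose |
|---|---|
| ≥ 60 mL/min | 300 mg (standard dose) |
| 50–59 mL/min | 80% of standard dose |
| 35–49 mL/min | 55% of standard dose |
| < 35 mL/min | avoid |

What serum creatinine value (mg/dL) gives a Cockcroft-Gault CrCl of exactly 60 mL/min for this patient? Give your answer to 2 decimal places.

Standard dose requires CrCl ≥ 60 mL/min.
Set (140 − 77) × 72.2 / (72 × SCr) = 60
SCr = (140 − 77) × 72.2 / (72 × 60) = 1.053 mg/dL

1.05 mg/dL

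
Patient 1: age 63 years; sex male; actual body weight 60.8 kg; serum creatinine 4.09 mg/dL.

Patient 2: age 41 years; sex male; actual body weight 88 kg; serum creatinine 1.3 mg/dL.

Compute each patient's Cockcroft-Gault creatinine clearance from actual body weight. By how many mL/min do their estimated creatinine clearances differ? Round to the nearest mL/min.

Patient 1: CrCl = (140 − 63) × 60.8 / (72 × 4.09) = 4681.6 / 294.48 ≈ 15.9 mL/min
Patient 2: CrCl = (140 − 41) × 88 / (72 × 1.3) = 8712.0 / 93.60 ≈ 93.1 mL/min
|15.9 − 93.1| = 77.2 mL/min

77 mL/min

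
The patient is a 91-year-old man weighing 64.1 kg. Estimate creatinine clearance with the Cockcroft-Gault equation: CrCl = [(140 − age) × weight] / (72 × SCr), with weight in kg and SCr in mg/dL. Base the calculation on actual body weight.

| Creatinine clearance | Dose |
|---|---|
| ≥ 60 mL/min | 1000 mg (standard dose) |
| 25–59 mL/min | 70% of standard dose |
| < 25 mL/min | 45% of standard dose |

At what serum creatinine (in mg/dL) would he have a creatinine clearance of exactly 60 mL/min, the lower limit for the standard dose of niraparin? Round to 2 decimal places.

0.73 mg/dL

Standard dose requires CrCl ≥ 60 mL/min.
Set (140 − 91) × 64.1 / (72 × SCr) = 60
SCr = (140 − 91) × 64.1 / (72 × 60) = 0.727 mg/dL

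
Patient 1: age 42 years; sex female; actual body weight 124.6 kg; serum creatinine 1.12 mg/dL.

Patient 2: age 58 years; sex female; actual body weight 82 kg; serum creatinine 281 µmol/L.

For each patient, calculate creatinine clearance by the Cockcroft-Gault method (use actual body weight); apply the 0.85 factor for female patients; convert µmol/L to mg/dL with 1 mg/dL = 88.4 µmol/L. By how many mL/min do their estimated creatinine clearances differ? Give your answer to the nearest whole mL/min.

104 mL/min

Patient 1: CrCl = (140 − 42) × 124.6 / (72 × 1.12) × 0.85 = 12210.8 / 80.64 × 0.85 ≈ 128.7 mL/min
Patient 2: SCr = 281 / 88.4 = 3.179 mg/dL
Patient 2: CrCl = (140 − 58) × 82 / (72 × 3.179) × 0.85 = 6724.0 / 228.89 × 0.85 ≈ 25.0 mL/min
|128.7 − 25.0| = 103.7 mL/min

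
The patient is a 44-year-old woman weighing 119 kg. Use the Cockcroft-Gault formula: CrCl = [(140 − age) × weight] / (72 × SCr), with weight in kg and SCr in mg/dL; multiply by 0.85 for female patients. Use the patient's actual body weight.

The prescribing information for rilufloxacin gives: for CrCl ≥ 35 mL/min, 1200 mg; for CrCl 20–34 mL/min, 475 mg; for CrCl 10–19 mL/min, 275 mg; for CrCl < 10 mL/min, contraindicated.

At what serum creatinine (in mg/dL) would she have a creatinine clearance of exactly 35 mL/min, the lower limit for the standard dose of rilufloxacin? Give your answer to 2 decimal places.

Standard dose requires CrCl ≥ 35 mL/min.
Set (140 − 44) × 119 × 0.85 / (72 × SCr) = 35
SCr = (140 − 44) × 119 × 0.85 / (72 × 35) = 3.853 mg/dL

3.85 mg/dL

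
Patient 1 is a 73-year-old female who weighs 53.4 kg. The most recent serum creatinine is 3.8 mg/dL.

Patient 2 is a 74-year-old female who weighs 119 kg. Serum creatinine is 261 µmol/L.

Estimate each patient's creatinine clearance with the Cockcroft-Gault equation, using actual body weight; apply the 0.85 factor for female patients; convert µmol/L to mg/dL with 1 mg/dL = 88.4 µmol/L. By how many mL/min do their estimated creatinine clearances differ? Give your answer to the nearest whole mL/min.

20 mL/min

Patient 1: CrCl = (140 − 73) × 53.4 / (72 × 3.8) × 0.85 = 3577.8 / 273.60 × 0.85 ≈ 11.1 mL/min
Patient 2: SCr = 261 / 88.4 = 2.952 mg/dL
Patient 2: CrCl = (140 − 74) × 119 / (72 × 2.952) × 0.85 = 7854.0 / 212.54 × 0.85 ≈ 31.4 mL/min
|11.1 − 31.4| = 20.3 mL/min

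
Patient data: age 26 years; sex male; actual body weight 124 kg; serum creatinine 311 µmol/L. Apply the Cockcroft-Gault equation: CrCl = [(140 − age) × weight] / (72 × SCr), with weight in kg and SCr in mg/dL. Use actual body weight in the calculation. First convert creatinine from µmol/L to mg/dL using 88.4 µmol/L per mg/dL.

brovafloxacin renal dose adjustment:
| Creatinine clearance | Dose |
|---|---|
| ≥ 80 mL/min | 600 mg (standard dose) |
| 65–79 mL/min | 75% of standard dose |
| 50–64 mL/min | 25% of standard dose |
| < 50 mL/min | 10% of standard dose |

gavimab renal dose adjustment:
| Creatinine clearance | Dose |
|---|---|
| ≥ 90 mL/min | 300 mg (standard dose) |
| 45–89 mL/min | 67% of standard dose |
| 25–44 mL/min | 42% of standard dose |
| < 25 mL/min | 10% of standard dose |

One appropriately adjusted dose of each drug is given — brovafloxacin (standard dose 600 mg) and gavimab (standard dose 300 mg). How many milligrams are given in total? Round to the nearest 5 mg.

SCr = 311 / 88.4 = 3.518 mg/dL
CrCl = (140 − 26) × 124 / (72 × 3.518) = 14136.0 / 253.30 ≈ 55.8 mL/min
CrCl ≈ 56 mL/min.
brovafloxacin: 50–64 mL/min → 25% of 600 mg = 150 mg.
gavimab: 45–89 mL/min → 67% of 300 mg = 201 mg.
Total = 150 + 201 = 351 mg.

350 mg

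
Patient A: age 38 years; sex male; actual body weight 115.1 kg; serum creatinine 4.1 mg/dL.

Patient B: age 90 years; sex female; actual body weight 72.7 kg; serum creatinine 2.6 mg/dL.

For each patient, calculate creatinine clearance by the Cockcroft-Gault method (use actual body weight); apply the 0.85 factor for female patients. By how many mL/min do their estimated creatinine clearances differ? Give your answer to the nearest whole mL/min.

Patient A: CrCl = (140 − 38) × 115.1 / (72 × 4.1) = 11740.2 / 295.20 ≈ 39.8 mL/min
Patient B: CrCl = (140 − 90) × 72.7 / (72 × 2.6) × 0.85 = 3635.0 / 187.20 × 0.85 ≈ 16.5 mL/min
|39.8 − 16.5| = 23.3 mL/min

23 mL/min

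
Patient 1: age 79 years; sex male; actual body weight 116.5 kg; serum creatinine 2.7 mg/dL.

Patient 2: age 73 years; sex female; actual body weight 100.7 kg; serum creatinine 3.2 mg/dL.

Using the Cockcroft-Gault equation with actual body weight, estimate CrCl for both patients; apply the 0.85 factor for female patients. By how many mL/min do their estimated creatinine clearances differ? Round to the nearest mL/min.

12 mL/min

Patient 1: CrCl = (140 − 79) × 116.5 / (72 × 2.7) = 7106.5 / 194.40 ≈ 36.6 mL/min
Patient 2: CrCl = (140 − 73) × 100.7 / (72 × 3.2) × 0.85 = 6746.9 / 230.40 × 0.85 ≈ 24.9 mL/min
|36.6 − 24.9| = 11.7 mL/min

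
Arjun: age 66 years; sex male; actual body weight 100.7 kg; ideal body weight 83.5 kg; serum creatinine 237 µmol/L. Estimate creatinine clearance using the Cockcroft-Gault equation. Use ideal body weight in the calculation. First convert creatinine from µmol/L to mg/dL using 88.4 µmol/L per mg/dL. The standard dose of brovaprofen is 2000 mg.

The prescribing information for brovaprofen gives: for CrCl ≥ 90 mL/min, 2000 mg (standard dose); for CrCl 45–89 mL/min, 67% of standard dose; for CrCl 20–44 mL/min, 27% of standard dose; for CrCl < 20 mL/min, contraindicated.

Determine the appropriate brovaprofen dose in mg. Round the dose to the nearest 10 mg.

540 mg

SCr = 237 / 88.4 = 2.681 mg/dL
CrCl = (140 − 66) × 83.5 / (72 × 2.681) = 6179.0 / 193.03 ≈ 32.0 mL/min
CrCl ≈ 32 mL/min → bracket 20–44 mL/min.
27% of 2000 mg = 540 mg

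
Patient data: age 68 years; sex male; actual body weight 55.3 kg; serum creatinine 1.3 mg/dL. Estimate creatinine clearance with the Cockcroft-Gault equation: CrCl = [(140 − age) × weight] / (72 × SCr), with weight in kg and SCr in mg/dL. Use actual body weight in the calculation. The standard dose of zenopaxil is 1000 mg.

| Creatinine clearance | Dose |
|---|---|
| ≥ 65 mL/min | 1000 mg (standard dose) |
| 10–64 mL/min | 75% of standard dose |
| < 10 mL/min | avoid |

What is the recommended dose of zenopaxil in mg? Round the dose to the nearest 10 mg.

750 mg

CrCl = (140 − 68) × 55.3 / (72 × 1.3) = 3981.6 / 93.60 ≈ 42.5 mL/min
CrCl ≈ 43 mL/min → bracket 10–64 mL/min.
75% of 1000 mg = 750 mg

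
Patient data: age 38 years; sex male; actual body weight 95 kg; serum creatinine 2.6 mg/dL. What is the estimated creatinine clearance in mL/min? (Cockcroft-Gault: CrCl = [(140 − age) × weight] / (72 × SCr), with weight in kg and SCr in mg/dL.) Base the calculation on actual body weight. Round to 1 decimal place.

CrCl = (140 − 38) × 95 / (72 × 2.6) = 9690.0 / 187.20 ≈ 51.8 mL/min

51.8 mL/min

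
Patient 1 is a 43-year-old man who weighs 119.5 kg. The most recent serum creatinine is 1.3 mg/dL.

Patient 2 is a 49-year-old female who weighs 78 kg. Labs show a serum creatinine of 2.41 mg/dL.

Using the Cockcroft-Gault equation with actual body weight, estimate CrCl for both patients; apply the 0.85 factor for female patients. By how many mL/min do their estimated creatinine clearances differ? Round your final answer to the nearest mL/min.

Patient 1: CrCl = (140 − 43) × 119.5 / (72 × 1.3) = 11591.5 / 93.60 ≈ 123.8 mL/min
Patient 2: CrCl = (140 − 49) × 78 / (72 × 2.41) × 0.85 = 7098.0 / 173.52 × 0.85 ≈ 34.8 mL/min
|123.8 − 34.8| = 89.0 mL/min

89 mL/min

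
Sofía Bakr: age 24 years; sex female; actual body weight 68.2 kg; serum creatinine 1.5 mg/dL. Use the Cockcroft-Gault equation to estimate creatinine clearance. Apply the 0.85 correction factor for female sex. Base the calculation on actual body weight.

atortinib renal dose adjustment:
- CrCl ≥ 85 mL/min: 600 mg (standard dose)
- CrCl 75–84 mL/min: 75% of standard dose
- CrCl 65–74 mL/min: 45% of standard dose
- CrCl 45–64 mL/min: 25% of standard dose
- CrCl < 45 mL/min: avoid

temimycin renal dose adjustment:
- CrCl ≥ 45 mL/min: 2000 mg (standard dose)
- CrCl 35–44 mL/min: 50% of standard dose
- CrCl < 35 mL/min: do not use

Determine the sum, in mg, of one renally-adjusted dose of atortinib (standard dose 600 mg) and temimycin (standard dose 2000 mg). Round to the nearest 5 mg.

2150 mg

CrCl = (140 − 24) × 68.2 / (72 × 1.5) × 0.85 = 7911.2 / 108.00 × 0.85 ≈ 62.3 mL/min
CrCl ≈ 62 mL/min.
atortinib: 45–64 mL/min → 25% of 600 mg = 150 mg.
temimycin: ≥ 45 mL/min → 100% of 2000 mg = 2000 mg.
Total = 150 + 2000 = 2150 mg.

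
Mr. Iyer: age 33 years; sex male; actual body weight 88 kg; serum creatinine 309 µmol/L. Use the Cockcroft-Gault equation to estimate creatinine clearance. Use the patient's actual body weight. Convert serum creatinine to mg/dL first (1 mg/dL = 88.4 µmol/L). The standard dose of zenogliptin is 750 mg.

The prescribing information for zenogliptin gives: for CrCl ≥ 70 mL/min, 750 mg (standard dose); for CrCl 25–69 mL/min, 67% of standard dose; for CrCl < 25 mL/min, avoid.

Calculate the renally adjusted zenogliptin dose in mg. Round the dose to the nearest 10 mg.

500 mg

SCr = 309 / 88.4 = 3.495 mg/dL
CrCl = (140 − 33) × 88 / (72 × 3.495) = 9416.0 / 251.64 ≈ 37.4 mL/min
CrCl ≈ 37 mL/min → bracket 25–69 mL/min.
67% of 750 mg = 502.5 mg → 500 mg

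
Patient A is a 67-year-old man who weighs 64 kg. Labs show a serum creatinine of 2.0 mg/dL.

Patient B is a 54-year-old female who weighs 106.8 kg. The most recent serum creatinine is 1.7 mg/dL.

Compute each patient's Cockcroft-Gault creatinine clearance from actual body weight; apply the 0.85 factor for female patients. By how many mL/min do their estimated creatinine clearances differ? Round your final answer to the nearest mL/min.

31 mL/min

Patient A: CrCl = (140 − 67) × 64 / (72 × 2) = 4672.0 / 144.00 ≈ 32.4 mL/min
Patient B: CrCl = (140 − 54) × 106.8 / (72 × 1.7) × 0.85 = 9184.8 / 122.40 × 0.85 ≈ 63.8 mL/min
|32.4 − 63.8| = 31.4 mL/min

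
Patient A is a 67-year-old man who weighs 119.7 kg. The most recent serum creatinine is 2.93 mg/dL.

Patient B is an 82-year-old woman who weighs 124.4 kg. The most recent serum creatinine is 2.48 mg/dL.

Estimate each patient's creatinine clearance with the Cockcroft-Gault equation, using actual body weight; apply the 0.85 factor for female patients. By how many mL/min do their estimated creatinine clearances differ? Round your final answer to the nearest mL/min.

Patient A: CrCl = (140 − 67) × 119.7 / (72 × 2.93) = 8738.1 / 210.96 ≈ 41.4 mL/min
Patient B: CrCl = (140 − 82) × 124.4 / (72 × 2.48) × 0.85 = 7215.2 / 178.56 × 0.85 ≈ 34.3 mL/min
|41.4 − 34.3| = 7.1 mL/min

7 mL/min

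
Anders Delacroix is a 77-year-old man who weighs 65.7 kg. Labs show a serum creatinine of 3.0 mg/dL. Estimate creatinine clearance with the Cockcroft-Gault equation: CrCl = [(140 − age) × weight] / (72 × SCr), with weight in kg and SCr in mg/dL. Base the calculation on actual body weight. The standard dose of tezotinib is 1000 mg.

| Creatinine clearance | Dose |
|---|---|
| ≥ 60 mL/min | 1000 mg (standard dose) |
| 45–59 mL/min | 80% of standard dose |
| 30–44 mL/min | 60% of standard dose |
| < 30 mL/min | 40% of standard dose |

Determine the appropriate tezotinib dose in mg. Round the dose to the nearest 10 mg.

CrCl = (140 − 77) × 65.7 / (72 × 3) = 4139.1 / 216.00 ≈ 19.2 mL/min
CrCl ≈ 19 mL/min → bracket < 30 mL/min.
40% of 1000 mg = 400 mg

400 mg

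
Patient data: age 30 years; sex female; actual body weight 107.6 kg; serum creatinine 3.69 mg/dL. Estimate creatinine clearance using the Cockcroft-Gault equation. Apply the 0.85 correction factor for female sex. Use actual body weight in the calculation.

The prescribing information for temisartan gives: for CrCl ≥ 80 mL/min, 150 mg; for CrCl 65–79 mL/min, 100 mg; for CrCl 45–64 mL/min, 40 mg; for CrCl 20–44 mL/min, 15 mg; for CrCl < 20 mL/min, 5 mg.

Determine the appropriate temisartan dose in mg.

15 mg

CrCl = (140 − 30) × 107.6 / (72 × 3.69) × 0.85 = 11836.0 / 265.68 × 0.85 ≈ 37.9 mL/min
CrCl ≈ 38 mL/min → bracket 20–44 mL/min.
Dose for this bracket: 15 mg.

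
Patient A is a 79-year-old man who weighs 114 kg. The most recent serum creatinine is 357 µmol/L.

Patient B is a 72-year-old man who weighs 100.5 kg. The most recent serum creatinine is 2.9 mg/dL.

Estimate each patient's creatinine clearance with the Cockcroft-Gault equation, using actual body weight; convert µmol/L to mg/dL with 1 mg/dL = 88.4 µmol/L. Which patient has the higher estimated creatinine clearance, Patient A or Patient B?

Patient B

Patient A: SCr = 357 / 88.4 = 4.038 mg/dL
Patient A: CrCl = (140 − 79) × 114 / (72 × 4.038) = 6954.0 / 290.74 ≈ 23.9 mL/min
Patient B: CrCl = (140 − 72) × 100.5 / (72 × 2.9) = 6834.0 / 208.80 ≈ 32.7 mL/min
23.9 vs 32.7 mL/min → Patient B is higher.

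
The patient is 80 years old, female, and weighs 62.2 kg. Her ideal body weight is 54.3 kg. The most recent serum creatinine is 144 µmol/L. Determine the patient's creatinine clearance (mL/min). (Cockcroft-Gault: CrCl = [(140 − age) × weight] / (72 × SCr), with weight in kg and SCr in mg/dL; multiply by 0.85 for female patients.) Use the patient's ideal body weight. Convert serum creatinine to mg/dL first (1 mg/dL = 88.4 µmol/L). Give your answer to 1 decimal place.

23.6 mL/min

SCr = 144 / 88.4 = 1.629 mg/dL
CrCl = (140 − 80) × 54.3 / (72 × 1.629) × 0.85 = 3258.0 / 117.29 × 0.85 ≈ 23.6 mL/min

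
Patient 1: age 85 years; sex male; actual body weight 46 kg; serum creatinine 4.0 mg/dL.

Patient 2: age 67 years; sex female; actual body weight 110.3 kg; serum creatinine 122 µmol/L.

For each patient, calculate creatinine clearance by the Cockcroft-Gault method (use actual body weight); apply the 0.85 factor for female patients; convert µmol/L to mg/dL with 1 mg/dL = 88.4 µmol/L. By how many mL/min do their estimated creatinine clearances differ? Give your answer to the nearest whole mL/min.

60 mL/min

Patient 1: CrCl = (140 − 85) × 46 / (72 × 4) = 2530.0 / 288.00 ≈ 8.8 mL/min
Patient 2: SCr = 122 / 88.4 = 1.38 mg/dL
Patient 2: CrCl = (140 − 67) × 110.3 / (72 × 1.38) × 0.85 = 8051.9 / 99.36 × 0.85 ≈ 68.9 mL/min
|8.8 − 68.9| = 60.1 mL/min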